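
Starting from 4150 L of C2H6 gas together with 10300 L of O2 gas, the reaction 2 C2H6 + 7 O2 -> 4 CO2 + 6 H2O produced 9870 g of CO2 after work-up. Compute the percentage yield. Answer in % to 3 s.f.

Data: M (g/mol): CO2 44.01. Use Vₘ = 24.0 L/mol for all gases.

n(C2H6) = 4150 / 24.0 = 172.9 mol
n(O2) = 10300 / 24.0 = 429.2 mol
n/ν → C2H6: 86.45, O2: 61.31; O2 is limiting.
theoretical n(CO2) = (4/7) × 429.2 = 245.3 mol → 10800 g
% yield = 9870 / 10800 × 100 = 91.39 %

91.4 %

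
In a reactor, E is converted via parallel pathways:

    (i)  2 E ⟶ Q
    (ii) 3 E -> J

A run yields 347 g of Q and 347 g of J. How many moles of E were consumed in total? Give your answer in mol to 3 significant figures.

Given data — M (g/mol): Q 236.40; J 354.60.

n(Q) = 347 / 236.40 = 1.468 mol
n(J) = 347 / 354.60 = 0.9786 mol
n(E) via (i) = (2/1)×1.468 = 2.936 mol
n(E) via (ii) = (3/1)×0.9786 = 2.936 mol
total n(E) = 2.936 + 2.936 = 5.872 mol

5.87 mol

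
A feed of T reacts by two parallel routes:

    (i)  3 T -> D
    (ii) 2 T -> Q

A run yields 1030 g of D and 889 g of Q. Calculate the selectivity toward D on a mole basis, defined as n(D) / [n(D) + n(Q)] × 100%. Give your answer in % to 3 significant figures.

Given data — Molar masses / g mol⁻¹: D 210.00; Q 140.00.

n(D) = 1030 / 210.00 = 4.905 mol
n(Q) = 889 / 140.00 = 6.350 mol
selectivity = 4.905/(4.905+6.350) × 100 = 43.58 %

43.6 %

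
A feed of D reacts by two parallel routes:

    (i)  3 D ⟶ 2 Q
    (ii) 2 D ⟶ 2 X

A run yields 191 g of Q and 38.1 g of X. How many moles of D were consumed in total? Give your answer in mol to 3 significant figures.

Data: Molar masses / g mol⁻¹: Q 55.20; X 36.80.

n(Q) = 191 / 55.20 = 3.460 mol
n(X) = 38.1 / 36.80 = 1.035 mol
n(D) via (i) = (3/2)×3.460 = 5.190 mol
n(D) via (ii) = (2/2)×1.035 = 1.035 mol
total n(D) = 5.190 + 1.035 = 6.225 mol

6.23 mol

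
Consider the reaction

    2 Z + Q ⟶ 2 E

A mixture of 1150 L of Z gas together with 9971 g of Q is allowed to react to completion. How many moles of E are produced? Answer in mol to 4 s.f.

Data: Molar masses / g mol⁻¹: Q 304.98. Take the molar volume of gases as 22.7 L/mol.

50.66 mol

n(Z) = 1150 / 22.7 = 50.66 mol
n(Q) = 9971 / 304.98 = 32.69 mol
n/ν for Z = 50.66/2 = 25.33
n/ν for Q = 32.69/1 = 32.69
Smallest n/ν is Z → limiting reagent.
n(E) = (2/2) × 50.66 = 50.66 mol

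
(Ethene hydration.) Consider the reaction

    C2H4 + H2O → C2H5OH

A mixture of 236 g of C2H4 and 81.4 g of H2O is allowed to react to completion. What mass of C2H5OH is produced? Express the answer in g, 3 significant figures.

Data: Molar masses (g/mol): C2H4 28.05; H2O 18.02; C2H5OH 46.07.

n(C2H4) = 236.0 / 28.05 = 8.414 mol
n(H2O) = 81.40 / 18.02 = 4.517 mol
n/ν → C2H4: 8.414, H2O: 4.517; H2O is limiting.
n(C2H5OH) = (1/1) × 4.517 = 4.517 mol
mass = 4.517 × 46.07 = 208.1 g

208 g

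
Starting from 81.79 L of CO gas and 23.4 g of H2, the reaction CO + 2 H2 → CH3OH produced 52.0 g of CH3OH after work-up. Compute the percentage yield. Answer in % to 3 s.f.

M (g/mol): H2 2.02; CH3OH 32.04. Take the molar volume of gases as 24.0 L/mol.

n(CO) = 81.79 / 24.0 = 3.408 mol
n(H2) = 23.40 / 2.02 = 11.58 mol
n/ν for CO = 3.408/1 = 3.408
n/ν for H2 = 11.58/2 = 5.790
Smallest n/ν is CO → limiting reagent.
theoretical n(CH3OH) = (1/1) × 3.408 = 3.408 mol → 109.2 g
% yield = 52.0 / 109.2 × 100 = 47.62 %

47.6 %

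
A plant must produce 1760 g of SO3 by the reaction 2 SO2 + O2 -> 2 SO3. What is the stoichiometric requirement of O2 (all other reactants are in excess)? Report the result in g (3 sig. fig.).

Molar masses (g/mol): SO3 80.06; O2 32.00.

n(SO3) = 1760 / 80.06 = 21.98 mol
n(O2) = (1/2) × 21.98 = 10.99 mol
mass = 10.99 × 32.00 = 351.7 g

352 g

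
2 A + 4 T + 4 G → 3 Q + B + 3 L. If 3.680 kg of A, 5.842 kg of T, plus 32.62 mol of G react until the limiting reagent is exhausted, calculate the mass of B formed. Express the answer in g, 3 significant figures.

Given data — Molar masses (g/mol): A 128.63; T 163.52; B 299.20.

2440 g

n(A) = 3.680×1000 / 128.63 = 28.61 mol
n(T) = 5.842×1000 / 163.52 = 35.73 mol
n(G) = 32.62 mol
n/ν → A: 14.31, T: 8.933, G: 8.155; G is limiting.
n(B) = (1/4) × 32.62 = 8.155 mol
mass = 8.155 × 299.20 = 2440 g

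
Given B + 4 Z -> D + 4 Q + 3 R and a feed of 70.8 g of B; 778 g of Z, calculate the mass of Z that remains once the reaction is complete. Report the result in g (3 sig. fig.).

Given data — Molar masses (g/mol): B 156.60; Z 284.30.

n(B) = 70.80 / 156.60 = 0.4521 mol
n(Z) = 778.0 / 284.30 = 2.737 mol
n/ν for B = 0.4521/1 = 0.4521
n/ν for Z = 2.737/4 = 0.6843
Smallest n/ν is B → limiting reagent.
Z consumed = (4/1) × 0.4521 = 1.808 mol
Z remaining = 2.737 − 1.808 = 0.9290 mol
mass = 0.9290 × 284.30 = 264.1 g

264 g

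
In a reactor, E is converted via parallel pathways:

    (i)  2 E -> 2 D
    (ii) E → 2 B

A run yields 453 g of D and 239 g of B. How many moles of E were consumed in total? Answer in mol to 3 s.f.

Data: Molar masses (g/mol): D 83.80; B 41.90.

n(D) = 453 / 83.80 = 5.406 mol
n(B) = 239 / 41.90 = 5.704 mol
n(E) via (i) = (2/2)×5.406 = 5.406 mol
n(E) via (ii) = (1/2)×5.704 = 2.852 mol
total n(E) = 5.406 + 2.852 = 8.258 mol

8.26 mol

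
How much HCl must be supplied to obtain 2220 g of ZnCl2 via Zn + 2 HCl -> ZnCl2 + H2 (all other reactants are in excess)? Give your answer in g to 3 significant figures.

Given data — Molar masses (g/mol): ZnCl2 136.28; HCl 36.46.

n(ZnCl2) = 2220 / 136.28 = 16.29 mol
n(HCl) = (2/1) × 16.29 = 32.58 mol
mass = 32.58 × 36.46 = 1188 g

1190 g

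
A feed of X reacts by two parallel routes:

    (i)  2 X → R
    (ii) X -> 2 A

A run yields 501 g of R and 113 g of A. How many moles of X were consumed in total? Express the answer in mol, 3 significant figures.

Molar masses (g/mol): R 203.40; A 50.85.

6.04 mol

n(R) = 501 / 203.40 = 2.463 mol
n(A) = 113 / 50.85 = 2.222 mol
n(X) via (i) = (2/1)×2.463 = 4.926 mol
n(X) via (ii) = (1/2)×2.222 = 1.111 mol
total n(X) = 4.926 + 1.111 = 6.037 mol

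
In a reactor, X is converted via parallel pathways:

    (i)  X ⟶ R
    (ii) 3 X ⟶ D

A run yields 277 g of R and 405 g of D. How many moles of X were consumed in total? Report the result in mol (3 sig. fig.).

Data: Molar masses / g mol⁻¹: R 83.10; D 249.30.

n(R) = 277 / 83.10 = 3.333 mol
n(D) = 405 / 249.30 = 1.625 mol
n(X) via (i) = (1/1)×3.333 = 3.333 mol
n(X) via (ii) = (3/1)×1.625 = 4.875 mol
total n(X) = 3.333 + 4.875 = 8.208 mol

8.21 mol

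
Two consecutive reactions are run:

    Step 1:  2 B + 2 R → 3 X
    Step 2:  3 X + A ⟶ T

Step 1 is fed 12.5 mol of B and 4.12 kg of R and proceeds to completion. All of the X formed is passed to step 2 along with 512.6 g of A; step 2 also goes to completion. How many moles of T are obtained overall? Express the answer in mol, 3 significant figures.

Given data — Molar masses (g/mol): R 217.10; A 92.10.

Step 1:
n(B) = 12.50 mol
n(R) = 4.120×1000 / 217.10 = 18.98 mol
n/ν for B = 12.50/2 = 6.250
n/ν for R = 18.98/2 = 9.490
Smallest n/ν is B → limiting reagent.
n(X) produced = (3/2) × 12.50 = 18.75 mol
Step 2:
n(X) available = 18.75 mol
n(A) = 512.6 / 92.10 = 5.566 mol
n/ν for X = 18.75/3 = 6.250
n/ν for A = 5.566/1 = 5.566
Smallest n/ν is A → limiting reagent.
n(T) = (1/1) × 5.566 = 5.566 mol

5.57 mol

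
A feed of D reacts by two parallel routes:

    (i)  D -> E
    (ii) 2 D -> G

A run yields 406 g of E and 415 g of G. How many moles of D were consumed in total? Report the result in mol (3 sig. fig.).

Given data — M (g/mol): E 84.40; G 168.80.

n(E) = 406 / 84.40 = 4.810 mol
n(G) = 415 / 168.80 = 2.459 mol
n(D) via (i) = (1/1)×4.810 = 4.810 mol
n(D) via (ii) = (2/1)×2.459 = 4.918 mol
total n(D) = 4.810 + 4.918 = 9.728 mol

9.73 mol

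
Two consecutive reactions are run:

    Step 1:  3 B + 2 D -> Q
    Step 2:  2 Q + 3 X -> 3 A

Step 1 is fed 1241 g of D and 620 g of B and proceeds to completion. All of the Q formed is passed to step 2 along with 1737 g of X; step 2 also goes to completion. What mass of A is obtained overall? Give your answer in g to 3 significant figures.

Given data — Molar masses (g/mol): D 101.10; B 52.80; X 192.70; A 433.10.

Step 1:
n(D) = 1241 / 101.10 = 12.27 mol
n(B) = 620.0 / 52.80 = 11.74 mol
n/ν for D = 12.27/2 = 6.135
n/ν for B = 11.74/3 = 3.913
Smallest n/ν is B → limiting reagent.
n(Q) produced = (1/3) × 11.74 = 3.913 mol
Step 2:
n(Q) available = 3.913 mol
n(X) = 1737 / 192.70 = 9.014 mol
n/ν for Q = 3.913/2 = 1.957
n/ν for X = 9.014/3 = 3.005
Smallest n/ν is Q → limiting reagent.
n(A) = (3/2) × 3.913 = 5.870 mol
mass = 5.870 × 433.10 = 2542 g

2540 g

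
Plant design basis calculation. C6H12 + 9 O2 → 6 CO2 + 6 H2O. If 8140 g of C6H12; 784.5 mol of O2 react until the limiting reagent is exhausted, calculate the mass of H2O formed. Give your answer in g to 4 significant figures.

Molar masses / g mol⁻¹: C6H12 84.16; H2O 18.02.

n(C6H12) = 8140 / 84.16 = 96.72 mol
n(O2) = 784.5 mol
n/ν for C6H12 = 96.72/1 = 96.72
n/ν for O2 = 784.5/9 = 87.17
Smallest n/ν is O2 → limiting reagent.
n(H2O) = (6/9) × 784.5 = 523.0 mol
mass = 523.0 × 18.02 = 9424 g

9424 g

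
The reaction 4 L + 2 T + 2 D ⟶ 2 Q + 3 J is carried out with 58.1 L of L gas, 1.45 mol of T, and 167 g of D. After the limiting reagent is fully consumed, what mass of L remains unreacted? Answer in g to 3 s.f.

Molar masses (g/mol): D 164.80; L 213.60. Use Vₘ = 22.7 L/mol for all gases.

114 g

n(L) = 58.10 / 22.7 = 2.559 mol
n(T) = 1.450 mol
n(D) = 167.0 / 164.80 = 1.013 mol
n/ν → L: 0.6398, T: 0.7250, D: 0.5065; D is limiting.
L consumed = (4/2) × 1.013 = 2.026 mol
L remaining = 2.559 − 2.026 = 0.5330 mol
mass = 0.5330 × 213.60 = 113.8 g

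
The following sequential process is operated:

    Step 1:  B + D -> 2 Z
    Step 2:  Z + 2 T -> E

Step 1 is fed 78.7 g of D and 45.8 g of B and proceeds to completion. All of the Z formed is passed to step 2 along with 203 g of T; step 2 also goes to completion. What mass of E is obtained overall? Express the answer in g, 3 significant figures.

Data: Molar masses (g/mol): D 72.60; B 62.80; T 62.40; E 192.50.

281 g

Step 1:
n(D) = 78.70 / 72.60 = 1.084 mol
n(B) = 45.80 / 62.80 = 0.7293 mol
n/ν for D = 1.084/1 = 1.084
n/ν for B = 0.7293/1 = 0.7293
Smallest n/ν is B → limiting reagent.
n(Z) produced = (2/1) × 0.7293 = 1.459 mol
Step 2:
n(Z) available = 1.459 mol
n(T) = 203.0 / 62.40 = 3.253 mol
n/ν for Z = 1.459/1 = 1.459
n/ν for T = 3.253/2 = 1.627
Smallest n/ν is Z → limiting reagent.
n(E) = (1/1) × 1.459 = 1.459 mol
mass = 1.459 × 192.50 = 280.9 g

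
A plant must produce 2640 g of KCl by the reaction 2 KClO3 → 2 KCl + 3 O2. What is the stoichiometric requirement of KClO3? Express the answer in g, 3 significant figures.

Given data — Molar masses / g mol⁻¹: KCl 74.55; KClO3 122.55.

4340 g

n(KCl) = 2640 / 74.55 = 35.41 mol
n(KClO3) = (2/2) × 35.41 = 35.41 mol
mass = 35.41 × 122.55 = 4339 g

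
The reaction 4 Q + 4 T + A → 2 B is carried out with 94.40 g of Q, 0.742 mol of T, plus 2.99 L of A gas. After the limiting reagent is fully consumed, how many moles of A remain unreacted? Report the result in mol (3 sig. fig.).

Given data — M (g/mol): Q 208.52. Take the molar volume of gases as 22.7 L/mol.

n(Q) = 94.40 / 208.52 = 0.4527 mol
n(T) = 0.7420 mol
n(A) = 2.990 / 22.7 = 0.1317 mol
n/ν for Q = 0.4527/4 = 0.1132
n/ν for T = 0.7420/4 = 0.1855
n/ν for A = 0.1317/1 = 0.1317
Smallest n/ν is Q → limiting reagent.
A consumed = (1/4) × 0.4527 = 0.1132 mol
A remaining = 0.1317 − 0.1132 = 0.01850 mol

0.0185 mol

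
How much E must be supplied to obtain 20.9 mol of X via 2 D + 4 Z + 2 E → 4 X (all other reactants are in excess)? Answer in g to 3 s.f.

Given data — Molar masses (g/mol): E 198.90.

n(X) = 20.90 mol
n(E) = (2/4) × 20.90 = 10.45 mol
mass = 10.45 × 198.90 = 2079 g

2080 g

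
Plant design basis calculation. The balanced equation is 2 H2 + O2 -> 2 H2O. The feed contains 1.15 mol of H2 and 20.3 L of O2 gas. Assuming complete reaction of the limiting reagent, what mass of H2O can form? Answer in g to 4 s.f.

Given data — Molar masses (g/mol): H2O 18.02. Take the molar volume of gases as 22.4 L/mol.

20.72 g

n(H2) = 1.150 mol
n(O2) = 20.30 / 22.4 = 0.9063 mol
n/ν for H2 = 1.150/2 = 0.5750
n/ν for O2 = 0.9063/1 = 0.9063
Smallest n/ν is H2 → limiting reagent.
n(H2O) = (2/2) × 1.150 = 1.150 mol
mass = 1.150 × 18.02 = 20.72 g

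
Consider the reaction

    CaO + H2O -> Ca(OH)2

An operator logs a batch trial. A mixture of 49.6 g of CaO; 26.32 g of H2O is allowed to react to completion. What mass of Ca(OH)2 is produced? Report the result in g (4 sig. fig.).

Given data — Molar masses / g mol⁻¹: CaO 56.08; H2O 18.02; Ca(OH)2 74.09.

n(CaO) = 49.60 / 56.08 = 0.8845 mol
n(H2O) = 26.32 / 18.02 = 1.461 mol
n/ν for CaO = 0.8845/1 = 0.8845
n/ν for H2O = 1.461/1 = 1.461
Smallest n/ν is CaO → limiting reagent.
n(Ca(OH)2) = (1/1) × 0.8845 = 0.8845 mol
mass = 0.8845 × 74.09 = 65.53 g

65.53 g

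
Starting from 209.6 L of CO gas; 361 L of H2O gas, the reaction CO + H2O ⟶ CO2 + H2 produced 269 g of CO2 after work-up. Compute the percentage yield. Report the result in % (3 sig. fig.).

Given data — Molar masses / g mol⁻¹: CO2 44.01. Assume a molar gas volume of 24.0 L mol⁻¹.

70.0 %

n(CO) = 209.6 / 24.0 = 8.733 mol
n(H2O) = 361.0 / 24.0 = 15.04 mol
n/ν for CO = 8.733/1 = 8.733
n/ν for H2O = 15.04/1 = 15.04
Smallest n/ν is CO → limiting reagent.
theoretical n(CO2) = (1/1) × 8.733 = 8.733 mol → 384.3 g
% yield = 269 / 384.3 × 100 = 70.00 %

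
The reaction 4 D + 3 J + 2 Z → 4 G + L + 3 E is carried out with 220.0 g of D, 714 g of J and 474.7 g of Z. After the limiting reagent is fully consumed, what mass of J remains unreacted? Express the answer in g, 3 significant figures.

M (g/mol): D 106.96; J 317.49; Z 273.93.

n(D) = 220.0 / 106.96 = 2.057 mol
n(J) = 714.0 / 317.49 = 2.249 mol
n(Z) = 474.7 / 273.93 = 1.733 mol
n/ν for D = 2.057/4 = 0.5143
n/ν for J = 2.249/3 = 0.7497
n/ν for Z = 1.733/2 = 0.8665
Smallest n/ν is D → limiting reagent.
J consumed = (3/4) × 2.057 = 1.543 mol
J remaining = 2.249 − 1.543 = 0.7060 mol
mass = 0.7060 × 317.49 = 224.1 g

224 g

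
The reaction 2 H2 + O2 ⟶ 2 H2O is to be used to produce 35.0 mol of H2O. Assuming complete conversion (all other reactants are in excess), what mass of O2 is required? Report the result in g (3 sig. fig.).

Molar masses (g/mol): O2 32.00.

560 g

n(H2O) = 35.00 mol
n(O2) = (1/2) × 35.00 = 17.50 mol
mass = 17.50 × 32.00 = 560.0 g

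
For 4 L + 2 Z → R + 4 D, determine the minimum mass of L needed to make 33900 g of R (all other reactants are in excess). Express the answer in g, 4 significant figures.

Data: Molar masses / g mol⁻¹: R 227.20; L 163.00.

97280 g

n(R) = 33900 / 227.20 = 149.2 mol
n(L) = (4/1) × 149.2 = 596.8 mol
mass = 596.8 × 163.00 = 97280 g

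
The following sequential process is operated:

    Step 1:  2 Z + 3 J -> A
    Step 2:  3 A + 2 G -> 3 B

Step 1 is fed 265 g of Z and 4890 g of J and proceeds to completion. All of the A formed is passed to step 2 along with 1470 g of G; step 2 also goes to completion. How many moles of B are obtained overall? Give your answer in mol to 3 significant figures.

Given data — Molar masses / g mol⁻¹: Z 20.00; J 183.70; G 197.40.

Step 1:
n(Z) = 265.0 / 20.00 = 13.25 mol
n(J) = 4890 / 183.70 = 26.62 mol
n/ν for Z = 13.25/2 = 6.625
n/ν for J = 26.62/3 = 8.873
Smallest n/ν is Z → limiting reagent.
n(A) produced = (1/2) × 13.25 = 6.625 mol
Step 2:
n(A) available = 6.625 mol
n(G) = 1470 / 197.40 = 7.447 mol
n/ν for A = 6.625/3 = 2.208
n/ν for G = 7.447/2 = 3.724
Smallest n/ν is A → limiting reagent.
n(B) = (3/3) × 6.625 = 6.625 mol

6.63 mol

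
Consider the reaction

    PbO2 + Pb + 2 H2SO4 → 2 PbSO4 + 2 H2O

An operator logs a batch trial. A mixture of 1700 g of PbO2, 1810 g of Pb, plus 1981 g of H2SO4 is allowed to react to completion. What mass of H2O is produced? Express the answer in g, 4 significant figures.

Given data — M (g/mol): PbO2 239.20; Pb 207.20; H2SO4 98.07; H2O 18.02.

n(PbO2) = 1700 / 239.20 = 7.107 mol
n(Pb) = 1810 / 207.20 = 8.736 mol
n(H2SO4) = 1981 / 98.07 = 20.20 mol
n/ν for PbO2 = 7.107/1 = 7.107
n/ν for Pb = 8.736/1 = 8.736
n/ν for H2SO4 = 20.20/2 = 10.10
Smallest n/ν is PbO2 → limiting reagent.
n(H2O) = (2/1) × 7.107 = 14.21 mol
mass = 14.21 × 18.02 = 256.1 g

256.1 g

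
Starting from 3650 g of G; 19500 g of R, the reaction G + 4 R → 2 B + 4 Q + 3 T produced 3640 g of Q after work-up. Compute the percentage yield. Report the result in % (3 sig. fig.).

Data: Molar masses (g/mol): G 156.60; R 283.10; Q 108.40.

n(G) = 3650 / 156.60 = 23.31 mol
n(R) = 19500 / 283.10 = 68.88 mol
n/ν for G = 23.31/1 = 23.31
n/ν for R = 68.88/4 = 17.22
Smallest n/ν is R → limiting reagent.
theoretical n(Q) = (4/4) × 68.88 = 68.88 mol → 7467 g
% yield = 3640 / 7467 × 100 = 48.75 %

48.8 %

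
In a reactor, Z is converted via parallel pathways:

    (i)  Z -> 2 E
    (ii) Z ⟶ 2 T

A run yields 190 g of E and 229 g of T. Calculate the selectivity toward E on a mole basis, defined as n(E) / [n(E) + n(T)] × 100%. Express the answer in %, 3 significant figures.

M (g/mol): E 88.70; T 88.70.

n(E) = 190 / 88.70 = 2.142 mol
n(T) = 229 / 88.70 = 2.582 mol
selectivity = 2.142/(2.142+2.582) × 100 = 45.34 %

45.3 %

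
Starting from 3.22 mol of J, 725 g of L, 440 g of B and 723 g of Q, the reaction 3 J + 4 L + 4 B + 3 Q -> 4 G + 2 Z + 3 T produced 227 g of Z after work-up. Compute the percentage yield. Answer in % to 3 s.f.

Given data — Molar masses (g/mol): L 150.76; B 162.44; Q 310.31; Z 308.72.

54.3 %

n(J) = 3.220 mol
n(L) = 725.0 / 150.76 = 4.809 mol
n(B) = 440.0 / 162.44 = 2.709 mol
n(Q) = 723.0 / 310.31 = 2.330 mol
n/ν for J = 3.220/3 = 1.073
n/ν for L = 4.809/4 = 1.202
n/ν for B = 2.709/4 = 0.6773
n/ν for Q = 2.330/3 = 0.7767
Smallest n/ν is B → limiting reagent.
theoretical n(Z) = (2/4) × 2.709 = 1.355 mol → 418.3 g
% yield = 227 / 418.3 × 100 = 54.27 %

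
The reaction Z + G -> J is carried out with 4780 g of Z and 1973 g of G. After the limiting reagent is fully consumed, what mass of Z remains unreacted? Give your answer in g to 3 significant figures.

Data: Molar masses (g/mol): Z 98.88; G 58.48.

1440 g

n(Z) = 4780 / 98.88 = 48.34 mol
n(G) = 1973 / 58.48 = 33.74 mol
n/ν for Z = 48.34/1 = 48.34
n/ν for G = 33.74/1 = 33.74
Smallest n/ν is G → limiting reagent.
Z consumed = (1/1) × 33.74 = 33.74 mol
Z remaining = 48.34 − 33.74 = 14.60 mol
mass = 14.60 × 98.88 = 1444 g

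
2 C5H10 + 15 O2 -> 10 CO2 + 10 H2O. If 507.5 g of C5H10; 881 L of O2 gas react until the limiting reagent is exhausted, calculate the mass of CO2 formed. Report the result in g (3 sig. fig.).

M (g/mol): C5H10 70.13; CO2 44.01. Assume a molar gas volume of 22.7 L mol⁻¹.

n(C5H10) = 507.5 / 70.13 = 7.237 mol
n(O2) = 881.0 / 22.7 = 38.81 mol
n/ν for C5H10 = 7.237/2 = 3.619
n/ν for O2 = 38.81/15 = 2.587
Smallest n/ν is O2 → limiting reagent.
n(CO2) = (10/15) × 38.81 = 25.87 mol
mass = 25.87 × 44.01 = 1139 g

1140 g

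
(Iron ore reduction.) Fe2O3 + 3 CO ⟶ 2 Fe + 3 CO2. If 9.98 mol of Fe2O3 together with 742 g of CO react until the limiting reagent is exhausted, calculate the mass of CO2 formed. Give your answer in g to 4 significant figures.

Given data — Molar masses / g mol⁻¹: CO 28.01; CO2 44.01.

1166 g

n(Fe2O3) = 9.980 mol
n(CO) = 742.0 / 28.01 = 26.49 mol
n/ν for Fe2O3 = 9.980/1 = 9.980
n/ν for CO = 26.49/3 = 8.830
Smallest n/ν is CO → limiting reagent.
n(CO2) = (3/3) × 26.49 = 26.49 mol
mass = 26.49 × 44.01 = 1166 g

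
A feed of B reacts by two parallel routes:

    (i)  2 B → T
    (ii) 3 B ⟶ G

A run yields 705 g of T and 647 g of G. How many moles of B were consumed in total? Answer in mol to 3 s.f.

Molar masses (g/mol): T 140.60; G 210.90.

n(T) = 705 / 140.60 = 5.014 mol
n(G) = 647 / 210.90 = 3.068 mol
n(B) via (i) = (2/1)×5.014 = 10.03 mol
n(B) via (ii) = (3/1)×3.068 = 9.204 mol
total n(B) = 10.03 + 9.204 = 19.23 mol

19.2 mol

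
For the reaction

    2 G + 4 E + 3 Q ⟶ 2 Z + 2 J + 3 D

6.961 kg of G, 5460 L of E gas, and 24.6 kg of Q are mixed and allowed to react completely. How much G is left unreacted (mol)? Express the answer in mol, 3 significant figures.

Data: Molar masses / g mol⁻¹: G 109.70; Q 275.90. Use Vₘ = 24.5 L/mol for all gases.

n(G) = 6.961×1000 / 109.70 = 63.45 mol
n(E) = 5460 / 24.5 = 222.9 mol
n(Q) = 24.60×1000 / 275.90 = 89.16 mol
n/ν for G = 63.45/2 = 31.73
n/ν for E = 222.9/4 = 55.73
n/ν for Q = 89.16/3 = 29.72
Smallest n/ν is Q → limiting reagent.
G consumed = (2/3) × 89.16 = 59.44 mol
G remaining = 63.45 − 59.44 = 4.010 mol

4.01 mol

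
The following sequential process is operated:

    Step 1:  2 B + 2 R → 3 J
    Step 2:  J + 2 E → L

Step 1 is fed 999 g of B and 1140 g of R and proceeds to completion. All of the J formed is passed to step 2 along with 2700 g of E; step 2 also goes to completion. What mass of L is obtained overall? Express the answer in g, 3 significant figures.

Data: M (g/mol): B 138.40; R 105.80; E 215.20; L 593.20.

3720 g

Step 1:
n(B) = 999.0 / 138.40 = 7.218 mol
n(R) = 1140 / 105.80 = 10.78 mol
n/ν for B = 7.218/2 = 3.609
n/ν for R = 10.78/2 = 5.390
Smallest n/ν is B → limiting reagent.
n(J) produced = (3/2) × 7.218 = 10.83 mol
Step 2:
n(J) available = 10.83 mol
n(E) = 2700 / 215.20 = 12.55 mol
n/ν for J = 10.83/1 = 10.83
n/ν for E = 12.55/2 = 6.275
Smallest n/ν is E → limiting reagent.
n(L) = (1/2) × 12.55 = 6.275 mol
mass = 6.275 × 593.20 = 3722 g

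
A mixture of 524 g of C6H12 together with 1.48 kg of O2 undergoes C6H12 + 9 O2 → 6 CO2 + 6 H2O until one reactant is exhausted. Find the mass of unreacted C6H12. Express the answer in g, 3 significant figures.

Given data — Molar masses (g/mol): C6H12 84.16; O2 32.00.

91.5 g

n(C6H12) = 524.0 / 84.16 = 6.226 mol
n(O2) = 1.480×1000 / 32.00 = 46.25 mol
n/ν → C6H12: 6.226, O2: 5.139; O2 is limiting.
C6H12 consumed = (1/9) × 46.25 = 5.139 mol
C6H12 remaining = 6.226 − 5.139 = 1.087 mol
mass = 1.087 × 84.16 = 91.48 g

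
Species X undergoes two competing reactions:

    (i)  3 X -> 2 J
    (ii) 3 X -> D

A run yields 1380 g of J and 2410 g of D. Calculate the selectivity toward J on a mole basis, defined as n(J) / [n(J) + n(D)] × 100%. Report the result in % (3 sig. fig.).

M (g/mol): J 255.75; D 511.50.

n(J) = 1380 / 255.75 = 5.396 mol
n(D) = 2410 / 511.50 = 4.712 mol
selectivity = 5.396/(5.396+4.712) × 100 = 53.38 %

53.4 %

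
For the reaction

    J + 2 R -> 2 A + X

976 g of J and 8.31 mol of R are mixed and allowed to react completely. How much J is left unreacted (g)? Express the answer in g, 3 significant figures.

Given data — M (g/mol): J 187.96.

195 g

n(J) = 976.0 / 187.96 = 5.193 mol
n(R) = 8.310 mol
n/ν → J: 5.193, R: 4.155; R is limiting.
J consumed = (1/2) × 8.310 = 4.155 mol
J remaining = 5.193 − 4.155 = 1.038 mol
mass = 1.038 × 187.96 = 195.1 g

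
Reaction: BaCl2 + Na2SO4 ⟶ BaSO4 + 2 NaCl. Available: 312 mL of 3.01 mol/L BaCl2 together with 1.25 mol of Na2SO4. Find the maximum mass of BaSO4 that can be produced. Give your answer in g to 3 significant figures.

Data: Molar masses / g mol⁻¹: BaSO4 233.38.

219 g

n(BaCl2) = 3.01 × 312.0/1000 = 0.9391 mol
n(Na2SO4) = 1.250 mol
n/ν for BaCl2 = 0.9391/1 = 0.9391
n/ν for Na2SO4 = 1.250/1 = 1.250
Smallest n/ν is BaCl2 → limiting reagent.
n(BaSO4) = (1/1) × 0.9391 = 0.9391 mol
mass = 0.9391 × 233.38 = 219.2 g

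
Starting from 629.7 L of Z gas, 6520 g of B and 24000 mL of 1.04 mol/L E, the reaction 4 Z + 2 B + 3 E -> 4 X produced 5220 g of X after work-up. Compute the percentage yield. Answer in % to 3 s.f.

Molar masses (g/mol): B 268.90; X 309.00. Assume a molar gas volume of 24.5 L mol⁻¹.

n(Z) = 629.7 / 24.5 = 25.70 mol
n(B) = 6520 / 268.90 = 24.25 mol
n(E) = 1.04 × 24000/1000 = 24.96 mol
n/ν for Z = 25.70/4 = 6.425
n/ν for B = 24.25/2 = 12.13
n/ν for E = 24.96/3 = 8.320
Smallest n/ν is Z → limiting reagent.
theoretical n(X) = (4/4) × 25.70 = 25.70 mol → 7941 g
% yield = 5220 / 7941 × 100 = 65.73 %

65.7 %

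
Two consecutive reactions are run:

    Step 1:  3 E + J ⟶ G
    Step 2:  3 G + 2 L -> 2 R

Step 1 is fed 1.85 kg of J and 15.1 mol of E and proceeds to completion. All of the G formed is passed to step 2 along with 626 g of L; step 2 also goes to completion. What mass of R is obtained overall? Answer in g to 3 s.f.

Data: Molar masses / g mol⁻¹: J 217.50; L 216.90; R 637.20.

1840 g

Step 1:
n(J) = 1.850×1000 / 217.50 = 8.506 mol
n(E) = 15.10 mol
n/ν for J = 8.506/1 = 8.506
n/ν for E = 15.10/3 = 5.033
Smallest n/ν is E → limiting reagent.
n(G) produced = (1/3) × 15.10 = 5.033 mol
Step 2:
n(G) available = 5.033 mol
n(L) = 626.0 / 216.90 = 2.886 mol
n/ν for G = 5.033/3 = 1.678
n/ν for L = 2.886/2 = 1.443
Smallest n/ν is L → limiting reagent.
n(R) = (2/2) × 2.886 = 2.886 mol
mass = 2.886 × 637.20 = 1839 g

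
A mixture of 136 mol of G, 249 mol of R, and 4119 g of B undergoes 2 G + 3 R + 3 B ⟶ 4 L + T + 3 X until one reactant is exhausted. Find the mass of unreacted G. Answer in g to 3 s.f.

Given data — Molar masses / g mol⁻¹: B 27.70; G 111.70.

n(G) = 136.0 mol
n(R) = 249.0 mol
n(B) = 4119 / 27.70 = 148.7 mol
n/ν for G = 136.0/2 = 68.00
n/ν for R = 249.0/3 = 83.00
n/ν for B = 148.7/3 = 49.57
Smallest n/ν is B → limiting reagent.
G consumed = (2/3) × 148.7 = 99.13 mol
G remaining = 136.0 − 99.13 = 36.87 mol
mass = 36.87 × 111.70 = 4118 g

4120 g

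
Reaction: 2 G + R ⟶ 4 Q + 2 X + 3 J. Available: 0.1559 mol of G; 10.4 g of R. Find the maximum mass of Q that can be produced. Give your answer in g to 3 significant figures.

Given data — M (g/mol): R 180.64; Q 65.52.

15.1 g

n(G) = 0.1559 mol
n(R) = 10.40 / 180.64 = 0.05757 mol
n/ν for G = 0.1559/2 = 0.07795
n/ν for R = 0.05757/1 = 0.05757
Smallest n/ν is R → limiting reagent.
n(Q) = (4/1) × 0.05757 = 0.2303 mol
mass = 0.2303 × 65.52 = 15.09 g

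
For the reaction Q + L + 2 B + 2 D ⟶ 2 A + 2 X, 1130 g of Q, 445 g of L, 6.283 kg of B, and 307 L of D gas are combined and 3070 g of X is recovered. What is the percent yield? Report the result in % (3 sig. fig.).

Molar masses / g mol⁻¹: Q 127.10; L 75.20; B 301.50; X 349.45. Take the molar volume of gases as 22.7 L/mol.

n(Q) = 1130 / 127.10 = 8.891 mol
n(L) = 445.0 / 75.20 = 5.918 mol
n(B) = 6.283×1000 / 301.50 = 20.84 mol
n(D) = 307.0 / 22.7 = 13.52 mol
n/ν → Q: 8.891, L: 5.918, B: 10.42, D: 6.760; L is limiting.
theoretical n(X) = (2/1) × 5.918 = 11.84 mol → 4137 g
% yield = 3070 / 4137 × 100 = 74.21 %

74.2 %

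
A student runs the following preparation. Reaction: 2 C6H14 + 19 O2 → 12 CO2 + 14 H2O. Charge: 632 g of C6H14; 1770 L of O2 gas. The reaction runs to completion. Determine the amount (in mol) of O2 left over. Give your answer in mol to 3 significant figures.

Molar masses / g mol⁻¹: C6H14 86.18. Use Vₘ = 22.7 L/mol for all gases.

n(C6H14) = 632.0 / 86.18 = 7.333 mol
n(O2) = 1770 / 22.7 = 77.97 mol
n/ν for C6H14 = 7.333/2 = 3.667
n/ν for O2 = 77.97/19 = 4.104
Smallest n/ν is C6H14 → limiting reagent.
O2 consumed = (19/2) × 7.333 = 69.66 mol
O2 remaining = 77.97 − 69.66 = 8.310 mol

8.31 mol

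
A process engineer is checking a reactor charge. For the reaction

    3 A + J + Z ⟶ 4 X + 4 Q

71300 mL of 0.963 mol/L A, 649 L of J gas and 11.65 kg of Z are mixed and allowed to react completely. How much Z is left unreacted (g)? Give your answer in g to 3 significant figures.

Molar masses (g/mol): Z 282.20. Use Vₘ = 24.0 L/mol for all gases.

n(A) = 0.963 × 71300/1000 = 68.66 mol
n(J) = 649.0 / 24.0 = 27.04 mol
n(Z) = 11.65×1000 / 282.20 = 41.28 mol
n/ν for A = 68.66/3 = 22.89
n/ν for J = 27.04/1 = 27.04
n/ν for Z = 41.28/1 = 41.28
Smallest n/ν is A → limiting reagent.
Z consumed = (1/3) × 68.66 = 22.89 mol
Z remaining = 41.28 − 22.89 = 18.39 mol
mass = 18.39 × 282.20 = 5190 g

5190 g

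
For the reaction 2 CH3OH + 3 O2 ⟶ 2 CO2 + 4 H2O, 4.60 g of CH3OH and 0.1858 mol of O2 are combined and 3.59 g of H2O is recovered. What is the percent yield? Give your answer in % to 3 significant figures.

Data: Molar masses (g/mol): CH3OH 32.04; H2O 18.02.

n(CH3OH) = 4.600 / 32.04 = 0.1436 mol
n(O2) = 0.1858 mol
n/ν → CH3OH: 0.07180, O2: 0.06193; O2 is limiting.
theoretical n(H2O) = (4/3) × 0.1858 = 0.2477 mol → 4.464 g
% yield = 3.59 / 4.464 × 100 = 80.42 %

80.4 %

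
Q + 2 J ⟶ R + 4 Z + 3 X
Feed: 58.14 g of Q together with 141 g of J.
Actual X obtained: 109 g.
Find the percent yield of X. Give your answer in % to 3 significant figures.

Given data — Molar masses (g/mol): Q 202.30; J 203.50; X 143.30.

n(Q) = 58.14 / 202.30 = 0.2874 mol
n(J) = 141.0 / 203.50 = 0.6929 mol
n/ν → Q: 0.2874, J: 0.3465; Q is limiting.
theoretical n(X) = (3/1) × 0.2874 = 0.8622 mol → 123.6 g
% yield = 109 / 123.6 × 100 = 88.19 %

88.2 %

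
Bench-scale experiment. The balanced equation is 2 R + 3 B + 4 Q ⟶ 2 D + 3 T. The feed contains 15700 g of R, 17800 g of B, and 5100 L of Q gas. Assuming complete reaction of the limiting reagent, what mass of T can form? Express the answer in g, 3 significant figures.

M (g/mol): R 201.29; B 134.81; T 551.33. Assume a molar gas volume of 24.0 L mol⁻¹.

n(R) = 15700 / 201.29 = 78.00 mol
n(B) = 17800 / 134.81 = 132.0 mol
n(Q) = 5100 / 24.0 = 212.5 mol
n/ν for R = 78.00/2 = 39.00
n/ν for B = 132.0/3 = 44.00
n/ν for Q = 212.5/4 = 53.13
Smallest n/ν is R → limiting reagent.
n(T) = (3/2) × 78.00 = 117.0 mol
mass = 117.0 × 551.33 = 64510 g

64500 g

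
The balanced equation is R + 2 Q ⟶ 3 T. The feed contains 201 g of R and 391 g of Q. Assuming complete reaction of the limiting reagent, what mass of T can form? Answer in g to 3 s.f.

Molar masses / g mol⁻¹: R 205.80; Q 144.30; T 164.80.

n(R) = 201.0 / 205.80 = 0.9767 mol
n(Q) = 391.0 / 144.30 = 2.710 mol
n/ν for R = 0.9767/1 = 0.9767
n/ν for Q = 2.710/2 = 1.355
Smallest n/ν is R → limiting reagent.
n(T) = (3/1) × 0.9767 = 2.930 mol
mass = 2.930 × 164.80 = 482.9 g

483 g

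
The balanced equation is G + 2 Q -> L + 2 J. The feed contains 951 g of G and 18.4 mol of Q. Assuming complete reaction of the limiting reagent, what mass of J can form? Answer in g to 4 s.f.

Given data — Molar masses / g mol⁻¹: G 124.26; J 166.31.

n(G) = 951.0 / 124.26 = 7.653 mol
n(Q) = 18.40 mol
n/ν for G = 7.653/1 = 7.653
n/ν for Q = 18.40/2 = 9.200
Smallest n/ν is G → limiting reagent.
n(J) = (2/1) × 7.653 = 15.31 mol
mass = 15.31 × 166.31 = 2546 g

2546 g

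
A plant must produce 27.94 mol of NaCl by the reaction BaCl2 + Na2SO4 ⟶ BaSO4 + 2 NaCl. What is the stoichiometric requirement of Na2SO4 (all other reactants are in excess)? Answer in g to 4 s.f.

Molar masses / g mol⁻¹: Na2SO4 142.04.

1984 g

n(NaCl) = 27.94 mol
n(Na2SO4) = (1/2) × 27.94 = 13.97 mol
mass = 13.97 × 142.04 = 1984 g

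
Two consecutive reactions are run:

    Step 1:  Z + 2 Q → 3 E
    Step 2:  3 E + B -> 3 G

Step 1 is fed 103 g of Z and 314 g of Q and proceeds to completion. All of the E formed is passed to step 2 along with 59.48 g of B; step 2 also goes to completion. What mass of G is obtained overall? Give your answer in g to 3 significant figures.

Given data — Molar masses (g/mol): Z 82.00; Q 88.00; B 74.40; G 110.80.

Step 1:
n(Z) = 103.0 / 82.00 = 1.256 mol
n(Q) = 314.0 / 88.00 = 3.568 mol
n/ν for Z = 1.256/1 = 1.256
n/ν for Q = 3.568/2 = 1.784
Smallest n/ν is Z → limiting reagent.
n(E) produced = (3/1) × 1.256 = 3.768 mol
Step 2:
n(E) available = 3.768 mol
n(B) = 59.48 / 74.40 = 0.7995 mol
n/ν for E = 3.768/3 = 1.256
n/ν for B = 0.7995/1 = 0.7995
Smallest n/ν is B → limiting reagent.
n(G) = (3/1) × 0.7995 = 2.399 mol
mass = 2.399 × 110.80 = 265.8 g

266 g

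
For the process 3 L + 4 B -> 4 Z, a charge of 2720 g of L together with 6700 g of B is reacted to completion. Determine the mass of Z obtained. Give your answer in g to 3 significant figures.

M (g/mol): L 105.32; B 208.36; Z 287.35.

n(L) = 2720 / 105.32 = 25.83 mol
n(B) = 6700 / 208.36 = 32.16 mol
n/ν → L: 8.610, B: 8.040; B is limiting.
n(Z) = (4/4) × 32.16 = 32.16 mol
mass = 32.16 × 287.35 = 9241 g

9240 g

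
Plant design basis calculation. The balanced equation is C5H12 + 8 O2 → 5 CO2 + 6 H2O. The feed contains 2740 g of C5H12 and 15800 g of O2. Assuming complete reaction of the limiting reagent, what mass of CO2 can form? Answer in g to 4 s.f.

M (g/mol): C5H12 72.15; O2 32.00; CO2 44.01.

8357 g

n(C5H12) = 2740 / 72.15 = 37.98 mol
n(O2) = 15800 / 32.00 = 493.8 mol
n/ν for C5H12 = 37.98/1 = 37.98
n/ν for O2 = 493.8/8 = 61.73
Smallest n/ν is C5H12 → limiting reagent.
n(CO2) = (5/1) × 37.98 = 189.9 mol
mass = 189.9 × 44.01 = 8357 g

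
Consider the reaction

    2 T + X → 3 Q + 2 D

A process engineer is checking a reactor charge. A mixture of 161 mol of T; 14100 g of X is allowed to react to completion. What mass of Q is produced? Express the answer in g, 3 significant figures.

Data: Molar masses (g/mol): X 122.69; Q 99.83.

n(T) = 161.0 mol
n(X) = 14100 / 122.69 = 114.9 mol
n/ν → T: 80.50, X: 114.9; T is limiting.
n(Q) = (3/2) × 161.0 = 241.5 mol
mass = 241.5 × 99.83 = 24110 g

24100 g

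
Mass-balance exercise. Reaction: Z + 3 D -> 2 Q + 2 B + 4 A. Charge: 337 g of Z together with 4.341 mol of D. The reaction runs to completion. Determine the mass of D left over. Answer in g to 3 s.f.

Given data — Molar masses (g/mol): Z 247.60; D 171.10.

44.1 g

n(Z) = 337.0 / 247.60 = 1.361 mol
n(D) = 4.341 mol
n/ν for Z = 1.361/1 = 1.361
n/ν for D = 4.341/3 = 1.447
Smallest n/ν is Z → limiting reagent.
D consumed = (3/1) × 1.361 = 4.083 mol
D remaining = 4.341 − 4.083 = 0.2580 mol
mass = 0.2580 × 171.10 = 44.14 g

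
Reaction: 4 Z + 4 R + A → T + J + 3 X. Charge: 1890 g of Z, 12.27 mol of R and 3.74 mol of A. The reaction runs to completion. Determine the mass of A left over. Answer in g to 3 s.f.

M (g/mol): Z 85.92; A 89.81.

n(Z) = 1890 / 85.92 = 22.00 mol
n(R) = 12.27 mol
n(A) = 3.740 mol
n/ν → Z: 5.500, R: 3.068, A: 3.740; R is limiting.
A consumed = (1/4) × 12.27 = 3.068 mol
A remaining = 3.740 − 3.068 = 0.6720 mol
mass = 0.6720 × 89.81 = 60.35 g

60.4 g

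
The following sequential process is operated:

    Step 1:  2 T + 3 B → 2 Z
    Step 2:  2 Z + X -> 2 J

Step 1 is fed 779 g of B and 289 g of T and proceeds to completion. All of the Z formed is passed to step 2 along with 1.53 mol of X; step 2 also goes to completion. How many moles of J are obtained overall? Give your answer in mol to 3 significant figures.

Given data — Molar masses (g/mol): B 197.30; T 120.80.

Step 1:
n(B) = 779.0 / 197.30 = 3.948 mol
n(T) = 289.0 / 120.80 = 2.392 mol
n/ν for B = 3.948/3 = 1.316
n/ν for T = 2.392/2 = 1.196
Smallest n/ν is T → limiting reagent.
n(Z) produced = (2/2) × 2.392 = 2.392 mol
Step 2:
n(Z) available = 2.392 mol
n(X) = 1.530 mol
n/ν for Z = 2.392/2 = 1.196
n/ν for X = 1.530/1 = 1.530
Smallest n/ν is Z → limiting reagent.
n(J) = (2/2) × 2.392 = 2.392 mol

2.39 mol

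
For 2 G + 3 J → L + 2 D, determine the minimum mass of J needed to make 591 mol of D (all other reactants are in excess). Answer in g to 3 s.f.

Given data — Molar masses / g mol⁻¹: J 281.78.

n(D) = 591.0 mol
n(J) = (3/2) × 591.0 = 886.5 mol
mass = 886.5 × 281.78 = 249800 g

250000 g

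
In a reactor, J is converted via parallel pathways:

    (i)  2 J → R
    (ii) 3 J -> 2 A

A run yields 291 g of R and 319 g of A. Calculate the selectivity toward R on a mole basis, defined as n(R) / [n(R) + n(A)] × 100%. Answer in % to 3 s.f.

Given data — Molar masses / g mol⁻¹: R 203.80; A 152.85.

n(R) = 291 / 203.80 = 1.428 mol
n(A) = 319 / 152.85 = 2.087 mol
selectivity = 1.428/(1.428+2.087) × 100 = 40.63 %

40.6 %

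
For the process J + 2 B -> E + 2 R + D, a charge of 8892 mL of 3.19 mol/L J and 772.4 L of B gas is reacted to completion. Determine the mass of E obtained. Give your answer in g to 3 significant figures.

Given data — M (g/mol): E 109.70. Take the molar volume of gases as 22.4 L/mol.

1890 g

n(J) = 3.19 × 8892/1000 = 28.37 mol
n(B) = 772.4 / 22.4 = 34.48 mol
n/ν for J = 28.37/1 = 28.37
n/ν for B = 34.48/2 = 17.24
Smallest n/ν is B → limiting reagent.
n(E) = (1/2) × 34.48 = 17.24 mol
mass = 17.24 × 109.70 = 1891 g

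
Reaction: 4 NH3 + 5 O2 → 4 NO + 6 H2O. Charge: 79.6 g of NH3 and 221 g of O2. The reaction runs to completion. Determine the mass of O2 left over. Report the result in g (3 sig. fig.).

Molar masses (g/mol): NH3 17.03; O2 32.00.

34.0 g

n(NH3) = 79.60 / 17.03 = 4.674 mol
n(O2) = 221.0 / 32.00 = 6.906 mol
n/ν → NH3: 1.169, O2: 1.381; NH3 is limiting.
O2 consumed = (5/4) × 4.674 = 5.843 mol
O2 remaining = 6.906 − 5.843 = 1.063 mol
mass = 1.063 × 32.00 = 34.02 g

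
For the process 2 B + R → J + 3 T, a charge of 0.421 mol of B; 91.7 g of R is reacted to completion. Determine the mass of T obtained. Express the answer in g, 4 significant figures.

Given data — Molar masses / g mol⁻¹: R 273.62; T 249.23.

157.4 g

n(B) = 0.4210 mol
n(R) = 91.70 / 273.62 = 0.3351 mol
n/ν for B = 0.4210/2 = 0.2105
n/ν for R = 0.3351/1 = 0.3351
Smallest n/ν is B → limiting reagent.
n(T) = (3/2) × 0.4210 = 0.6315 mol
mass = 0.6315 × 249.23 = 157.4 g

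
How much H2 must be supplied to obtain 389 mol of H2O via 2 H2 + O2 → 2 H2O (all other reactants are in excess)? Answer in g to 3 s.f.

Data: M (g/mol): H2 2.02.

n(H2O) = 389.0 mol
n(H2) = (2/2) × 389.0 = 389.0 mol
mass = 389.0 × 2.02 = 785.8 g

786 g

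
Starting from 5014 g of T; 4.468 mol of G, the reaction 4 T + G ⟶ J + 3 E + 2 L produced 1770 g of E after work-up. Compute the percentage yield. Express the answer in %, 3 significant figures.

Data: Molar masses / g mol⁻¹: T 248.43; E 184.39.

n(T) = 5014 / 248.43 = 20.18 mol
n(G) = 4.468 mol
n/ν → T: 5.045, G: 4.468; G is limiting.
theoretical n(E) = (3/1) × 4.468 = 13.40 mol → 2471 g
% yield = 1770 / 2471 × 100 = 71.63 %

71.6 %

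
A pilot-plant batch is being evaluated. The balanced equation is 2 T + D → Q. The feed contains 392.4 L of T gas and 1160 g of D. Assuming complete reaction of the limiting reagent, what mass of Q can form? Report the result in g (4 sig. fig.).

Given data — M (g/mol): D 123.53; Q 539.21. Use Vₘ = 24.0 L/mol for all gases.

4408 g

n(T) = 392.4 / 24.0 = 16.35 mol
n(D) = 1160 / 123.53 = 9.390 mol
n/ν for T = 16.35/2 = 8.175
n/ν for D = 9.390/1 = 9.390
Smallest n/ν is T → limiting reagent.
n(Q) = (1/2) × 16.35 = 8.175 mol
mass = 8.175 × 539.21 = 4408 g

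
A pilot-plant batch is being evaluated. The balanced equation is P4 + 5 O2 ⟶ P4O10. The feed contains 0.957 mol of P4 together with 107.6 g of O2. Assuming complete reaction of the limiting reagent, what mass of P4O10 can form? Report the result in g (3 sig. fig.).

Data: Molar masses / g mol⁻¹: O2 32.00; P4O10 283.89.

n(P4) = 0.9570 mol
n(O2) = 107.6 / 32.00 = 3.363 mol
n/ν for P4 = 0.9570/1 = 0.9570
n/ν for O2 = 3.363/5 = 0.6726
Smallest n/ν is O2 → limiting reagent.
n(P4O10) = (1/5) × 3.363 = 0.6726 mol
mass = 0.6726 × 283.89 = 190.9 g

191 g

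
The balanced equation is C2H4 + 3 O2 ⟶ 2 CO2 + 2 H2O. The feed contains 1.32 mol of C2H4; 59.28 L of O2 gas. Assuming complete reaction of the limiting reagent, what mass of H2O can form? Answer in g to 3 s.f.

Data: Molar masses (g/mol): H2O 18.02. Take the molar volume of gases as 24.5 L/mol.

29.1 g

n(C2H4) = 1.320 mol
n(O2) = 59.28 / 24.5 = 2.420 mol
n/ν for C2H4 = 1.320/1 = 1.320
n/ν for O2 = 2.420/3 = 0.8067
Smallest n/ν is O2 → limiting reagent.
n(H2O) = (2/3) × 2.420 = 1.613 mol
mass = 1.613 × 18.02 = 29.07 g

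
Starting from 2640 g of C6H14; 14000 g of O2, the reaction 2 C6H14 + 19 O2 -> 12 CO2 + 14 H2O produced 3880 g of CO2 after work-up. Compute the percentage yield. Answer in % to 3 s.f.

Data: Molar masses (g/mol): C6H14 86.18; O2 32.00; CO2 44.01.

n(C6H14) = 2640 / 86.18 = 30.63 mol
n(O2) = 14000 / 32.00 = 437.5 mol
n/ν → C6H14: 15.32, O2: 23.03; C6H14 is limiting.
theoretical n(CO2) = (12/2) × 30.63 = 183.8 mol → 8089 g
% yield = 3880 / 8089 × 100 = 47.97 %

48.0 %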